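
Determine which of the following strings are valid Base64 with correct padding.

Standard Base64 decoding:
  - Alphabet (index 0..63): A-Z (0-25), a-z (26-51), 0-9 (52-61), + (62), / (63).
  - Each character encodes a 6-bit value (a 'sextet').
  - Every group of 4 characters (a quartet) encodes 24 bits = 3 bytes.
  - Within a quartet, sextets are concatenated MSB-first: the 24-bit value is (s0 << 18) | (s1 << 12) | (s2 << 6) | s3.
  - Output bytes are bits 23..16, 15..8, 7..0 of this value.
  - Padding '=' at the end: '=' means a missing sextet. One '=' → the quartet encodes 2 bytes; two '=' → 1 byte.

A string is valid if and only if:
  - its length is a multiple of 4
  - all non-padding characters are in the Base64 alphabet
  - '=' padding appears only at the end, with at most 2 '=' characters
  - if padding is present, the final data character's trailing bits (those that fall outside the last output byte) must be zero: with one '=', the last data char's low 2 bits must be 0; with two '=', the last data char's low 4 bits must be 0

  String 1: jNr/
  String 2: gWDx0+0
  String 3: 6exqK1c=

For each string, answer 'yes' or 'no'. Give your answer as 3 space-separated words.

Answer: yes no yes

Derivation:
String 1: 'jNr/' → valid
String 2: 'gWDx0+0' → invalid (len=7 not mult of 4)
String 3: '6exqK1c=' → valid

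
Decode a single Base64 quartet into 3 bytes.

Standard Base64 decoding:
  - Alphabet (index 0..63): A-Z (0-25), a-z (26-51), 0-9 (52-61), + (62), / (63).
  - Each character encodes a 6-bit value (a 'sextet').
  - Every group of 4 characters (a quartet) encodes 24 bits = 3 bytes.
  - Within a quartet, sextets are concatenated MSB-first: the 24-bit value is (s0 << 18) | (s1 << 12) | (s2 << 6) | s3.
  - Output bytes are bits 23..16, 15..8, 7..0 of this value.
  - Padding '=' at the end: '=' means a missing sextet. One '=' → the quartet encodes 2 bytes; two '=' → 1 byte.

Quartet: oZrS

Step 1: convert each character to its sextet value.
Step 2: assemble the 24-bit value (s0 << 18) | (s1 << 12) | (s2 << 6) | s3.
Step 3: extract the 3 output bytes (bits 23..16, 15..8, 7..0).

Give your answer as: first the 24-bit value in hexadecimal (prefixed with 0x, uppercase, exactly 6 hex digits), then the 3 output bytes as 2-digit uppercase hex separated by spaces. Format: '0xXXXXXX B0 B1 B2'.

Sextets: o=40, Z=25, r=43, S=18
24-bit: (40<<18) | (25<<12) | (43<<6) | 18
      = 0xA00000 | 0x019000 | 0x000AC0 | 0x000012
      = 0xA19AD2
Bytes: (v>>16)&0xFF=A1, (v>>8)&0xFF=9A, v&0xFF=D2

Answer: 0xA19AD2 A1 9A D2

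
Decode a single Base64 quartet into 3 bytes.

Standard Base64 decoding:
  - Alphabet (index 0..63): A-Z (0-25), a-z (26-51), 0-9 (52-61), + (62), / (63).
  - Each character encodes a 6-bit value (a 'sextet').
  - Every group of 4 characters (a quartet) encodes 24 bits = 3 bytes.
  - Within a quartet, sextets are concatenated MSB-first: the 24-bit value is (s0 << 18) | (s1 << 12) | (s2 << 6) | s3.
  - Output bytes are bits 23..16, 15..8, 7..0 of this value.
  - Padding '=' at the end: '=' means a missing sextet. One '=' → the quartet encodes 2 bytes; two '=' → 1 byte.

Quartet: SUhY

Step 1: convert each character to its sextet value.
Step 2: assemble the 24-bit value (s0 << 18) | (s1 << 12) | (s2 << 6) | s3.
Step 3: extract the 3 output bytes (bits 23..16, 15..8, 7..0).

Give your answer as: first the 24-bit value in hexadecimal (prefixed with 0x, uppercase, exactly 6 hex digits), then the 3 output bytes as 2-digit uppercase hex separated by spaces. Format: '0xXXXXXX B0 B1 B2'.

Sextets: S=18, U=20, h=33, Y=24
24-bit: (18<<18) | (20<<12) | (33<<6) | 24
      = 0x480000 | 0x014000 | 0x000840 | 0x000018
      = 0x494858
Bytes: (v>>16)&0xFF=49, (v>>8)&0xFF=48, v&0xFF=58

Answer: 0x494858 49 48 58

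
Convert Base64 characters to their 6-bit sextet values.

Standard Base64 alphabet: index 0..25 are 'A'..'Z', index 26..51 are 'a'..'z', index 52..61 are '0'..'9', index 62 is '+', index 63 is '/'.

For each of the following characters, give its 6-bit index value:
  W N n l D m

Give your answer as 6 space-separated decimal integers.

Answer: 22 13 39 37 3 38

Derivation:
'W': A..Z range, ord('W') − ord('A') = 22
'N': A..Z range, ord('N') − ord('A') = 13
'n': a..z range, 26 + ord('n') − ord('a') = 39
'l': a..z range, 26 + ord('l') − ord('a') = 37
'D': A..Z range, ord('D') − ord('A') = 3
'm': a..z range, 26 + ord('m') − ord('a') = 38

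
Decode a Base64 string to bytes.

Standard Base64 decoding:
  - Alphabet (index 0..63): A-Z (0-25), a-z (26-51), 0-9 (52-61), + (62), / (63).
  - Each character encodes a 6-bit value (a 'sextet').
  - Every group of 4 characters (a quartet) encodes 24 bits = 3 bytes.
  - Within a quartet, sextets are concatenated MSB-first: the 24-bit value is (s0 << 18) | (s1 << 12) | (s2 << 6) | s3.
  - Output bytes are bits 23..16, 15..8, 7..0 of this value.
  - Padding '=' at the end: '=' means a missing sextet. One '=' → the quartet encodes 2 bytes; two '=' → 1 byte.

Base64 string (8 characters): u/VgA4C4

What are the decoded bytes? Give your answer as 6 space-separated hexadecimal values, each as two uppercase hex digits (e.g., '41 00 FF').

Answer: BB F5 60 03 80 B8

Derivation:
After char 0 ('u'=46): chars_in_quartet=1 acc=0x2E bytes_emitted=0
After char 1 ('/'=63): chars_in_quartet=2 acc=0xBBF bytes_emitted=0
After char 2 ('V'=21): chars_in_quartet=3 acc=0x2EFD5 bytes_emitted=0
After char 3 ('g'=32): chars_in_quartet=4 acc=0xBBF560 -> emit BB F5 60, reset; bytes_emitted=3
After char 4 ('A'=0): chars_in_quartet=1 acc=0x0 bytes_emitted=3
After char 5 ('4'=56): chars_in_quartet=2 acc=0x38 bytes_emitted=3
After char 6 ('C'=2): chars_in_quartet=3 acc=0xE02 bytes_emitted=3
After char 7 ('4'=56): chars_in_quartet=4 acc=0x380B8 -> emit 03 80 B8, reset; bytes_emitted=6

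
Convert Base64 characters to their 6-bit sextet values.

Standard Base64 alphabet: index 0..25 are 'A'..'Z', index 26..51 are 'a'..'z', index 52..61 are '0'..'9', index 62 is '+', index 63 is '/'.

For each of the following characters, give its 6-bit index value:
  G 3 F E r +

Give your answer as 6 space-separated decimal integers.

Answer: 6 55 5 4 43 62

Derivation:
'G': A..Z range, ord('G') − ord('A') = 6
'3': 0..9 range, 52 + ord('3') − ord('0') = 55
'F': A..Z range, ord('F') − ord('A') = 5
'E': A..Z range, ord('E') − ord('A') = 4
'r': a..z range, 26 + ord('r') − ord('a') = 43
'+': index 62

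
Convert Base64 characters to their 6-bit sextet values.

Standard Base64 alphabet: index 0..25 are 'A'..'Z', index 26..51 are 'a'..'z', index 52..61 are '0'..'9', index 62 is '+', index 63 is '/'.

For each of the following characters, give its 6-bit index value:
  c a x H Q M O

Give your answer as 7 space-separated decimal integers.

'c': a..z range, 26 + ord('c') − ord('a') = 28
'a': a..z range, 26 + ord('a') − ord('a') = 26
'x': a..z range, 26 + ord('x') − ord('a') = 49
'H': A..Z range, ord('H') − ord('A') = 7
'Q': A..Z range, ord('Q') − ord('A') = 16
'M': A..Z range, ord('M') − ord('A') = 12
'O': A..Z range, ord('O') − ord('A') = 14

Answer: 28 26 49 7 16 12 14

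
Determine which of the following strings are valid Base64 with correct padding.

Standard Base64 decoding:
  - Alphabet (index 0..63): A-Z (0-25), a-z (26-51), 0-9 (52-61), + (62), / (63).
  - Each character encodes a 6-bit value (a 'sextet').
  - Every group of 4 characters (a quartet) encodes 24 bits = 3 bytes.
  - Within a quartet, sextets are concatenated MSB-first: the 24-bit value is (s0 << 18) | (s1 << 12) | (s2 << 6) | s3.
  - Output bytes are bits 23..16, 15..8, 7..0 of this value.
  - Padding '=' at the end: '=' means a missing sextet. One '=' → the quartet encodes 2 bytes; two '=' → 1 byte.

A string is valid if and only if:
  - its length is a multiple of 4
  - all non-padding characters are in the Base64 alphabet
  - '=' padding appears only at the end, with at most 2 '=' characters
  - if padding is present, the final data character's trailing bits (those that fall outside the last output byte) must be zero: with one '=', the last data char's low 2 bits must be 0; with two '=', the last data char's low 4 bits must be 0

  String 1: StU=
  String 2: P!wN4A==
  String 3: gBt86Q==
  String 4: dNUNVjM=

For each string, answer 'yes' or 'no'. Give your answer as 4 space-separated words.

Answer: yes no yes yes

Derivation:
String 1: 'StU=' → valid
String 2: 'P!wN4A==' → invalid (bad char(s): ['!'])
String 3: 'gBt86Q==' → valid
String 4: 'dNUNVjM=' → valid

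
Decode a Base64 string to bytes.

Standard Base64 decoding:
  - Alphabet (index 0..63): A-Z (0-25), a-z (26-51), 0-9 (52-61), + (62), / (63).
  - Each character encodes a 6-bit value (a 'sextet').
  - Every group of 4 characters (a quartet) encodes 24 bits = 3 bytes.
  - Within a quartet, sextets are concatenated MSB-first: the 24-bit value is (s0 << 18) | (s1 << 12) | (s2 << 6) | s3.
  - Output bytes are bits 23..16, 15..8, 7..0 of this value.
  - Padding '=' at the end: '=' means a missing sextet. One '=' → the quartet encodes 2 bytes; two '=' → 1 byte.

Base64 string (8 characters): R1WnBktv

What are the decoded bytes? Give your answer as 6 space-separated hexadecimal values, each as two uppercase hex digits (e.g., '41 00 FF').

After char 0 ('R'=17): chars_in_quartet=1 acc=0x11 bytes_emitted=0
After char 1 ('1'=53): chars_in_quartet=2 acc=0x475 bytes_emitted=0
After char 2 ('W'=22): chars_in_quartet=3 acc=0x11D56 bytes_emitted=0
After char 3 ('n'=39): chars_in_quartet=4 acc=0x4755A7 -> emit 47 55 A7, reset; bytes_emitted=3
After char 4 ('B'=1): chars_in_quartet=1 acc=0x1 bytes_emitted=3
After char 5 ('k'=36): chars_in_quartet=2 acc=0x64 bytes_emitted=3
After char 6 ('t'=45): chars_in_quartet=3 acc=0x192D bytes_emitted=3
After char 7 ('v'=47): chars_in_quartet=4 acc=0x64B6F -> emit 06 4B 6F, reset; bytes_emitted=6

Answer: 47 55 A7 06 4B 6F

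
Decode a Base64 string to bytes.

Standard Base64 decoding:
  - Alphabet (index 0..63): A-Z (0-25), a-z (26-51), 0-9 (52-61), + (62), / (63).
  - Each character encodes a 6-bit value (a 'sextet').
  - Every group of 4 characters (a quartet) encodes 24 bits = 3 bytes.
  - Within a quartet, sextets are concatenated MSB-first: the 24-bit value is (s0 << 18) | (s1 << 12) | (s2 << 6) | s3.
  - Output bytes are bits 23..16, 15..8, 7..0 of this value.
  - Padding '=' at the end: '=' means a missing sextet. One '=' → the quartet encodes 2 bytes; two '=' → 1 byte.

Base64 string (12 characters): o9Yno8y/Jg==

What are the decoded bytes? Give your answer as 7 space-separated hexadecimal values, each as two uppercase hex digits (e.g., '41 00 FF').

Answer: A3 D6 27 A3 CC BF 26

Derivation:
After char 0 ('o'=40): chars_in_quartet=1 acc=0x28 bytes_emitted=0
After char 1 ('9'=61): chars_in_quartet=2 acc=0xA3D bytes_emitted=0
After char 2 ('Y'=24): chars_in_quartet=3 acc=0x28F58 bytes_emitted=0
After char 3 ('n'=39): chars_in_quartet=4 acc=0xA3D627 -> emit A3 D6 27, reset; bytes_emitted=3
After char 4 ('o'=40): chars_in_quartet=1 acc=0x28 bytes_emitted=3
After char 5 ('8'=60): chars_in_quartet=2 acc=0xA3C bytes_emitted=3
After char 6 ('y'=50): chars_in_quartet=3 acc=0x28F32 bytes_emitted=3
After char 7 ('/'=63): chars_in_quartet=4 acc=0xA3CCBF -> emit A3 CC BF, reset; bytes_emitted=6
After char 8 ('J'=9): chars_in_quartet=1 acc=0x9 bytes_emitted=6
After char 9 ('g'=32): chars_in_quartet=2 acc=0x260 bytes_emitted=6
Padding '==': partial quartet acc=0x260 -> emit 26; bytes_emitted=7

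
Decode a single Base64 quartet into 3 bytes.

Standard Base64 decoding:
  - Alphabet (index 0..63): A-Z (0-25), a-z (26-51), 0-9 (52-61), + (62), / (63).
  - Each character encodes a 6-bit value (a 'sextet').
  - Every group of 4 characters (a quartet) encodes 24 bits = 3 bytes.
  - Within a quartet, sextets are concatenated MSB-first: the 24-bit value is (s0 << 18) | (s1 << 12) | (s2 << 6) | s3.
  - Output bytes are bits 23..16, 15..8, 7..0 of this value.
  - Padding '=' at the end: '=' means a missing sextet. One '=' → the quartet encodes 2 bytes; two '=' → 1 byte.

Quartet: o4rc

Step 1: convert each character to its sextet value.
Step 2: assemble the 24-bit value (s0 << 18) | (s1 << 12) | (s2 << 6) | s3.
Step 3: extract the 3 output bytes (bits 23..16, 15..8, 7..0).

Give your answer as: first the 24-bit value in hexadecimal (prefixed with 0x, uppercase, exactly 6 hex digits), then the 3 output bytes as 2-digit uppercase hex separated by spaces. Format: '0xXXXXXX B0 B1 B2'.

Answer: 0xA38ADC A3 8A DC

Derivation:
Sextets: o=40, 4=56, r=43, c=28
24-bit: (40<<18) | (56<<12) | (43<<6) | 28
      = 0xA00000 | 0x038000 | 0x000AC0 | 0x00001C
      = 0xA38ADC
Bytes: (v>>16)&0xFF=A3, (v>>8)&0xFF=8A, v&0xFF=DC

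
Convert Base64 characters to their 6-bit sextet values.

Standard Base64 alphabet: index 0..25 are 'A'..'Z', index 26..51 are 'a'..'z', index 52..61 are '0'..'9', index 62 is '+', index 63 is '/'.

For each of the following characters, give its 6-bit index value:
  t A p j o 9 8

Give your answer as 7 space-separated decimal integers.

't': a..z range, 26 + ord('t') − ord('a') = 45
'A': A..Z range, ord('A') − ord('A') = 0
'p': a..z range, 26 + ord('p') − ord('a') = 41
'j': a..z range, 26 + ord('j') − ord('a') = 35
'o': a..z range, 26 + ord('o') − ord('a') = 40
'9': 0..9 range, 52 + ord('9') − ord('0') = 61
'8': 0..9 range, 52 + ord('8') − ord('0') = 60

Answer: 45 0 41 35 40 61 60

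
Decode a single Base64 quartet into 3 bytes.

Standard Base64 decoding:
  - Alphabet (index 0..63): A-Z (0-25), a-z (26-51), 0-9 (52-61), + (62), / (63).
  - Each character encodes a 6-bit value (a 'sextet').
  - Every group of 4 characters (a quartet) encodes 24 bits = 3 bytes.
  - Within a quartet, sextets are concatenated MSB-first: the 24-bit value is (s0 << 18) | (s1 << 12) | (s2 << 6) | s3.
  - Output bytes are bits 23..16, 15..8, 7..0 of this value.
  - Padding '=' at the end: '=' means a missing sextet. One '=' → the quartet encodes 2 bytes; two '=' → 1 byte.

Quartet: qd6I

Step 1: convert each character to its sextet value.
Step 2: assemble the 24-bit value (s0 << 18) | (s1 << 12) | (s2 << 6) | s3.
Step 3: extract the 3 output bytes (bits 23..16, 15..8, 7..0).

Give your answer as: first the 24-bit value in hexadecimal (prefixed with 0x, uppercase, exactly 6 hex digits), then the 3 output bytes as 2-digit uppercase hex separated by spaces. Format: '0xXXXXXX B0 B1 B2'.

Sextets: q=42, d=29, 6=58, I=8
24-bit: (42<<18) | (29<<12) | (58<<6) | 8
      = 0xA80000 | 0x01D000 | 0x000E80 | 0x000008
      = 0xA9DE88
Bytes: (v>>16)&0xFF=A9, (v>>8)&0xFF=DE, v&0xFF=88

Answer: 0xA9DE88 A9 DE 88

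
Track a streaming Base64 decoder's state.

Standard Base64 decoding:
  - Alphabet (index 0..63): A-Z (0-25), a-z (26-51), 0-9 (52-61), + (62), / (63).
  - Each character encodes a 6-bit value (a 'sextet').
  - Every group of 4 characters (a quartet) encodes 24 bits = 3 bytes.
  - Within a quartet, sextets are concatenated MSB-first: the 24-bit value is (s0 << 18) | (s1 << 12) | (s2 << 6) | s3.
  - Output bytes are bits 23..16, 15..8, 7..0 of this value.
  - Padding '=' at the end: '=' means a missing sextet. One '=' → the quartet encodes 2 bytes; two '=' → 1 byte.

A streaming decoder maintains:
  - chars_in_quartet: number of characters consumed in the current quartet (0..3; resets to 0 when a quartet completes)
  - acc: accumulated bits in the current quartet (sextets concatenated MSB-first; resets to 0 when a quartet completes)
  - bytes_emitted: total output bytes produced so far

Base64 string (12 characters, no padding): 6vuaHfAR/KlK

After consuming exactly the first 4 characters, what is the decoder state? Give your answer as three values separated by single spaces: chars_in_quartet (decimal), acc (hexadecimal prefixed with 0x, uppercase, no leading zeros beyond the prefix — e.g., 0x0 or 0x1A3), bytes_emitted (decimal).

Answer: 0 0x0 3

Derivation:
After char 0 ('6'=58): chars_in_quartet=1 acc=0x3A bytes_emitted=0
After char 1 ('v'=47): chars_in_quartet=2 acc=0xEAF bytes_emitted=0
After char 2 ('u'=46): chars_in_quartet=3 acc=0x3ABEE bytes_emitted=0
After char 3 ('a'=26): chars_in_quartet=4 acc=0xEAFB9A -> emit EA FB 9A, reset; bytes_emitted=3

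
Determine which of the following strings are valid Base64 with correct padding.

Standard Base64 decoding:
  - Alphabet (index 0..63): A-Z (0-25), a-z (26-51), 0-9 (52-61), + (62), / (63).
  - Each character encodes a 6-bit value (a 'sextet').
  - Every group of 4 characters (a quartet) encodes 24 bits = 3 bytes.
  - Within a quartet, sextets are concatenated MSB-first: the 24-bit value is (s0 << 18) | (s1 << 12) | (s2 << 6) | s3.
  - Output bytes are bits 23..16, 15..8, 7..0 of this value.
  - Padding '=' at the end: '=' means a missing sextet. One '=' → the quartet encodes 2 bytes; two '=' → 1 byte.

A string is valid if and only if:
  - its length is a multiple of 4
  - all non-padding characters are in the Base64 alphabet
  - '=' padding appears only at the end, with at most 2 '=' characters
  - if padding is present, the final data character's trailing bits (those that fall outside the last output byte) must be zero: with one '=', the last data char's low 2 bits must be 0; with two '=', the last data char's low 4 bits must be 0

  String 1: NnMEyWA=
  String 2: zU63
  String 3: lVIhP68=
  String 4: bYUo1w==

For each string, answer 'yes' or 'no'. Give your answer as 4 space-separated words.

Answer: yes yes yes yes

Derivation:
String 1: 'NnMEyWA=' → valid
String 2: 'zU63' → valid
String 3: 'lVIhP68=' → valid
String 4: 'bYUo1w==' → valid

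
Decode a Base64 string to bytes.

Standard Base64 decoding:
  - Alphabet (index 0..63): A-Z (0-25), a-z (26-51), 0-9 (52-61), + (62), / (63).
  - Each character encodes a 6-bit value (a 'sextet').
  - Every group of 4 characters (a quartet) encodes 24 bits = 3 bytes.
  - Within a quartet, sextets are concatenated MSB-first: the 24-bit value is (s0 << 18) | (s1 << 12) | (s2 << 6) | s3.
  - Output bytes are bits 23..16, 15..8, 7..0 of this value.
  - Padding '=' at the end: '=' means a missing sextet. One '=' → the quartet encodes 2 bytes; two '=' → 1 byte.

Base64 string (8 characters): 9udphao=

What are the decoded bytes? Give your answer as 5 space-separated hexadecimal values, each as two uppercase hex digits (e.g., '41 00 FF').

Answer: F6 E7 69 85 AA

Derivation:
After char 0 ('9'=61): chars_in_quartet=1 acc=0x3D bytes_emitted=0
After char 1 ('u'=46): chars_in_quartet=2 acc=0xF6E bytes_emitted=0
After char 2 ('d'=29): chars_in_quartet=3 acc=0x3DB9D bytes_emitted=0
After char 3 ('p'=41): chars_in_quartet=4 acc=0xF6E769 -> emit F6 E7 69, reset; bytes_emitted=3
After char 4 ('h'=33): chars_in_quartet=1 acc=0x21 bytes_emitted=3
After char 5 ('a'=26): chars_in_quartet=2 acc=0x85A bytes_emitted=3
After char 6 ('o'=40): chars_in_quartet=3 acc=0x216A8 bytes_emitted=3
Padding '=': partial quartet acc=0x216A8 -> emit 85 AA; bytes_emitted=5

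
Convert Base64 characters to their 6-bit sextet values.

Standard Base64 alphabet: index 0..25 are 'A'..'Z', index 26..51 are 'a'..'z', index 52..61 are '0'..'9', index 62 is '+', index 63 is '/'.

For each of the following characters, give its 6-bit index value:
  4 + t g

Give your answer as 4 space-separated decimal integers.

Answer: 56 62 45 32

Derivation:
'4': 0..9 range, 52 + ord('4') − ord('0') = 56
'+': index 62
't': a..z range, 26 + ord('t') − ord('a') = 45
'g': a..z range, 26 + ord('g') − ord('a') = 32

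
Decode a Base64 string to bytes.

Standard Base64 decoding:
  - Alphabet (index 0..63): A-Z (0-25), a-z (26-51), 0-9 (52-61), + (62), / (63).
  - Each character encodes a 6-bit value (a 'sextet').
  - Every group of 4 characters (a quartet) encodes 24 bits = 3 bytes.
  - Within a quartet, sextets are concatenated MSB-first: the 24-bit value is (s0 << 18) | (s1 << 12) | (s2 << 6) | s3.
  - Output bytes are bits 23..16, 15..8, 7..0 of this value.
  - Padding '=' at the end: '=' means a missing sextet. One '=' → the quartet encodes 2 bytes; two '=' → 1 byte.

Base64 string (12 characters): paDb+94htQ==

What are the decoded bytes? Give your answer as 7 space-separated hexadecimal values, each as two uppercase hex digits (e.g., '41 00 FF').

Answer: A5 A0 DB FB DE 21 B5

Derivation:
After char 0 ('p'=41): chars_in_quartet=1 acc=0x29 bytes_emitted=0
After char 1 ('a'=26): chars_in_quartet=2 acc=0xA5A bytes_emitted=0
After char 2 ('D'=3): chars_in_quartet=3 acc=0x29683 bytes_emitted=0
After char 3 ('b'=27): chars_in_quartet=4 acc=0xA5A0DB -> emit A5 A0 DB, reset; bytes_emitted=3
After char 4 ('+'=62): chars_in_quartet=1 acc=0x3E bytes_emitted=3
After char 5 ('9'=61): chars_in_quartet=2 acc=0xFBD bytes_emitted=3
After char 6 ('4'=56): chars_in_quartet=3 acc=0x3EF78 bytes_emitted=3
After char 7 ('h'=33): chars_in_quartet=4 acc=0xFBDE21 -> emit FB DE 21, reset; bytes_emitted=6
After char 8 ('t'=45): chars_in_quartet=1 acc=0x2D bytes_emitted=6
After char 9 ('Q'=16): chars_in_quartet=2 acc=0xB50 bytes_emitted=6
Padding '==': partial quartet acc=0xB50 -> emit B5; bytes_emitted=7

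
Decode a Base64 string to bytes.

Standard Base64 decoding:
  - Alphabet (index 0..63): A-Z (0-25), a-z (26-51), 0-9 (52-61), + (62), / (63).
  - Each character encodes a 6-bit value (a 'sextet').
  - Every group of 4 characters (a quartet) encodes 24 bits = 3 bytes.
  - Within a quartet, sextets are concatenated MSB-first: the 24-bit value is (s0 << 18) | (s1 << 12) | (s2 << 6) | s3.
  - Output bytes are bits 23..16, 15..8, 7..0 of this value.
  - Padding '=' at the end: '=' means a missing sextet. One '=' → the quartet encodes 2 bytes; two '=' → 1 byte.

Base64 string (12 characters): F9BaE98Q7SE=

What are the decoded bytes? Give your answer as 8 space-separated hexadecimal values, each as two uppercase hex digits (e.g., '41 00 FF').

Answer: 17 D0 5A 13 DF 10 ED 21

Derivation:
After char 0 ('F'=5): chars_in_quartet=1 acc=0x5 bytes_emitted=0
After char 1 ('9'=61): chars_in_quartet=2 acc=0x17D bytes_emitted=0
After char 2 ('B'=1): chars_in_quartet=3 acc=0x5F41 bytes_emitted=0
After char 3 ('a'=26): chars_in_quartet=4 acc=0x17D05A -> emit 17 D0 5A, reset; bytes_emitted=3
After char 4 ('E'=4): chars_in_quartet=1 acc=0x4 bytes_emitted=3
After char 5 ('9'=61): chars_in_quartet=2 acc=0x13D bytes_emitted=3
After char 6 ('8'=60): chars_in_quartet=3 acc=0x4F7C bytes_emitted=3
After char 7 ('Q'=16): chars_in_quartet=4 acc=0x13DF10 -> emit 13 DF 10, reset; bytes_emitted=6
After char 8 ('7'=59): chars_in_quartet=1 acc=0x3B bytes_emitted=6
After char 9 ('S'=18): chars_in_quartet=2 acc=0xED2 bytes_emitted=6
After char 10 ('E'=4): chars_in_quartet=3 acc=0x3B484 bytes_emitted=6
Padding '=': partial quartet acc=0x3B484 -> emit ED 21; bytes_emitted=8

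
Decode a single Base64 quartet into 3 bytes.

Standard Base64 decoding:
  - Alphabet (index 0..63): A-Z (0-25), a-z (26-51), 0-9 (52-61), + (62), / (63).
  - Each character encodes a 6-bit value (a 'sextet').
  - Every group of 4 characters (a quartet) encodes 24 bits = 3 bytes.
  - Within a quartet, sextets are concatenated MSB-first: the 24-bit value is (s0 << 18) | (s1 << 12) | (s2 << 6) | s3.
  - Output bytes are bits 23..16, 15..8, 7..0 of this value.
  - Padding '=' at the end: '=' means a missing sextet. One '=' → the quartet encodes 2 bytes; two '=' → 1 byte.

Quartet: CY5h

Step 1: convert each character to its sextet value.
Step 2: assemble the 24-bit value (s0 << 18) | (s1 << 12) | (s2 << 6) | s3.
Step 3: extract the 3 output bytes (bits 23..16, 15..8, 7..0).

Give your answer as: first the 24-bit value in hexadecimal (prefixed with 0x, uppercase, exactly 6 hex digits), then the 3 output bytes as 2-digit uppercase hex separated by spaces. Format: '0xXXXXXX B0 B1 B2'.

Answer: 0x098E61 09 8E 61

Derivation:
Sextets: C=2, Y=24, 5=57, h=33
24-bit: (2<<18) | (24<<12) | (57<<6) | 33
      = 0x080000 | 0x018000 | 0x000E40 | 0x000021
      = 0x098E61
Bytes: (v>>16)&0xFF=09, (v>>8)&0xFF=8E, v&0xFF=61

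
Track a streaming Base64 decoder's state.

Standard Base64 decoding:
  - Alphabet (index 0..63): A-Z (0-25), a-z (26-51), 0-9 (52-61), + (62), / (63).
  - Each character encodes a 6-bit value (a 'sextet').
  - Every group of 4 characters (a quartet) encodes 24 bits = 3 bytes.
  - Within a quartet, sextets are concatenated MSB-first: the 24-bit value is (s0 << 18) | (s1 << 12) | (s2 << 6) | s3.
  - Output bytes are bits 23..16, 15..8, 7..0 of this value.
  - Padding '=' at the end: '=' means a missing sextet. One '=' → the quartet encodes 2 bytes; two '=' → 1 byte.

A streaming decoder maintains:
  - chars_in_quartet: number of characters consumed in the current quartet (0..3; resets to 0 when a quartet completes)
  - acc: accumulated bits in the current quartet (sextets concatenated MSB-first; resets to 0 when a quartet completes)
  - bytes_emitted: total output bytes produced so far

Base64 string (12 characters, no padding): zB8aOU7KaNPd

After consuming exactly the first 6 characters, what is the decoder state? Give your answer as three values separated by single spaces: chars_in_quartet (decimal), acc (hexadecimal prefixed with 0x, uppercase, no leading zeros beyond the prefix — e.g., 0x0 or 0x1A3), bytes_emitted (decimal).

Answer: 2 0x394 3

Derivation:
After char 0 ('z'=51): chars_in_quartet=1 acc=0x33 bytes_emitted=0
After char 1 ('B'=1): chars_in_quartet=2 acc=0xCC1 bytes_emitted=0
After char 2 ('8'=60): chars_in_quartet=3 acc=0x3307C bytes_emitted=0
After char 3 ('a'=26): chars_in_quartet=4 acc=0xCC1F1A -> emit CC 1F 1A, reset; bytes_emitted=3
After char 4 ('O'=14): chars_in_quartet=1 acc=0xE bytes_emitted=3
After char 5 ('U'=20): chars_in_quartet=2 acc=0x394 bytes_emitted=3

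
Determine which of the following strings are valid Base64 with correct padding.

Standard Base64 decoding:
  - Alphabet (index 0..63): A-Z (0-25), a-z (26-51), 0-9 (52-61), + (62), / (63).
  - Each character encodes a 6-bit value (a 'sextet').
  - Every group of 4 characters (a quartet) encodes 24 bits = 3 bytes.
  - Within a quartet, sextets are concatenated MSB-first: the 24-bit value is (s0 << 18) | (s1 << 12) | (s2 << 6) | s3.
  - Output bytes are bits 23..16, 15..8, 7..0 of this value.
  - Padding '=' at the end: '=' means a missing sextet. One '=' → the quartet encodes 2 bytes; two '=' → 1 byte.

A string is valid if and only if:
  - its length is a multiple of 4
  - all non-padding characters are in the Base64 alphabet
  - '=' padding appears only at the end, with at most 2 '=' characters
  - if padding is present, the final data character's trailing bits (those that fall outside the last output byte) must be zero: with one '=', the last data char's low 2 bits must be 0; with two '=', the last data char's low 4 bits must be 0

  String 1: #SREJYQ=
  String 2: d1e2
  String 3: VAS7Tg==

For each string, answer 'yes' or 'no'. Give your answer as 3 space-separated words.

String 1: '#SREJYQ=' → invalid (bad char(s): ['#'])
String 2: 'd1e2' → valid
String 3: 'VAS7Tg==' → valid

Answer: no yes yes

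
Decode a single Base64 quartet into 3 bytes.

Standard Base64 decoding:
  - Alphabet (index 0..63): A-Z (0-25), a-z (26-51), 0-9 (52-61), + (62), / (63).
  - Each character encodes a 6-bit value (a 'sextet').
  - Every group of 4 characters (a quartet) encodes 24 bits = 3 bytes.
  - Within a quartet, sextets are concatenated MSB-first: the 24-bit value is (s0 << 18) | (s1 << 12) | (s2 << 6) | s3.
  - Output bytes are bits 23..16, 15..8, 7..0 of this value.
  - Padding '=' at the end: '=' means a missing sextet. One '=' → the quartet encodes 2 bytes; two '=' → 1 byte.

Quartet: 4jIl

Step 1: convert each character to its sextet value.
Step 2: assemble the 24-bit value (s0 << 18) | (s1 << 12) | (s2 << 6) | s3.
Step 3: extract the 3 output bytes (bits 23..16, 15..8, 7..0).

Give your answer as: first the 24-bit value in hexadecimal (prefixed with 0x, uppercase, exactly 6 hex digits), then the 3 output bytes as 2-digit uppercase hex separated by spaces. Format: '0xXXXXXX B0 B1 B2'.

Answer: 0xE23225 E2 32 25

Derivation:
Sextets: 4=56, j=35, I=8, l=37
24-bit: (56<<18) | (35<<12) | (8<<6) | 37
      = 0xE00000 | 0x023000 | 0x000200 | 0x000025
      = 0xE23225
Bytes: (v>>16)&0xFF=E2, (v>>8)&0xFF=32, v&0xFF=25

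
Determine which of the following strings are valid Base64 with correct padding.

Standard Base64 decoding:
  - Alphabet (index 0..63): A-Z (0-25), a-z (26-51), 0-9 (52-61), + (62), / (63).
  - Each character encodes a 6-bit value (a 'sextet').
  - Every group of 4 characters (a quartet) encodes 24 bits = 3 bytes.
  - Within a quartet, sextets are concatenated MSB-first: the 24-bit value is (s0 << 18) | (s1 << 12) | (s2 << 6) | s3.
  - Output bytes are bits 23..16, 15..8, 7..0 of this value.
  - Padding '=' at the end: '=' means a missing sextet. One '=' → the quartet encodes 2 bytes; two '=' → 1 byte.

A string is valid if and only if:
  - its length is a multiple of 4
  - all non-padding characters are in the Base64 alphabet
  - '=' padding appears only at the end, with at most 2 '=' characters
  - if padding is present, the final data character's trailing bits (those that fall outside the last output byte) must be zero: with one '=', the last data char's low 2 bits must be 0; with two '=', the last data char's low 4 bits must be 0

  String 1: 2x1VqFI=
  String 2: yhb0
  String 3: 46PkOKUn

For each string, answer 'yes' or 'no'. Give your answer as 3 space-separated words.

Answer: yes yes yes

Derivation:
String 1: '2x1VqFI=' → valid
String 2: 'yhb0' → valid
String 3: '46PkOKUn' → valid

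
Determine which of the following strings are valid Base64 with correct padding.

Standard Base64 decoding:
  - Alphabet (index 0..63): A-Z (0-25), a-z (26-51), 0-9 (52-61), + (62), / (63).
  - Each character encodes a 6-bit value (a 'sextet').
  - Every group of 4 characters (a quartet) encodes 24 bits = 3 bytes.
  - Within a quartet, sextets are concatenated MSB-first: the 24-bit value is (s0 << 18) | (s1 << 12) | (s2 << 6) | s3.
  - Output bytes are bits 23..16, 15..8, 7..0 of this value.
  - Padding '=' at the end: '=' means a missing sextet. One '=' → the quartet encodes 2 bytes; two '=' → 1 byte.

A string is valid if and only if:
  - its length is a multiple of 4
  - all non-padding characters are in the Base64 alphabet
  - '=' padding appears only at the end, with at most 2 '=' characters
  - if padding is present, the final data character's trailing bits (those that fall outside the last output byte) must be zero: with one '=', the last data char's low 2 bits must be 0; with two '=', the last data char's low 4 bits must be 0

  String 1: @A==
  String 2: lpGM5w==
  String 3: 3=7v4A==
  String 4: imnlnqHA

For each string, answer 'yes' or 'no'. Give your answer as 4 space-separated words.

String 1: '@A==' → invalid (bad char(s): ['@'])
String 2: 'lpGM5w==' → valid
String 3: '3=7v4A==' → invalid (bad char(s): ['=']; '=' in middle)
String 4: 'imnlnqHA' → valid

Answer: no yes no yes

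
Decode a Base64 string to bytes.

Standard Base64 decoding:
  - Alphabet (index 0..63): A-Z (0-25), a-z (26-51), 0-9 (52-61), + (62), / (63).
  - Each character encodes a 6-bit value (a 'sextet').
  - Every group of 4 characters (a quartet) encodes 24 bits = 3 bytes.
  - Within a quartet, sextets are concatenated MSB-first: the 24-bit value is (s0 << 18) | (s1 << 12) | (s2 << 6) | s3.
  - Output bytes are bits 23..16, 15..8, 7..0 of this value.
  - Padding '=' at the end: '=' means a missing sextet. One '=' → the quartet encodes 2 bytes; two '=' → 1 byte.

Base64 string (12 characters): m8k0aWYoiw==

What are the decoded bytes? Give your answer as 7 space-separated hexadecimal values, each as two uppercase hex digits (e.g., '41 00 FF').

Answer: 9B C9 34 69 66 28 8B

Derivation:
After char 0 ('m'=38): chars_in_quartet=1 acc=0x26 bytes_emitted=0
After char 1 ('8'=60): chars_in_quartet=2 acc=0x9BC bytes_emitted=0
After char 2 ('k'=36): chars_in_quartet=3 acc=0x26F24 bytes_emitted=0
After char 3 ('0'=52): chars_in_quartet=4 acc=0x9BC934 -> emit 9B C9 34, reset; bytes_emitted=3
After char 4 ('a'=26): chars_in_quartet=1 acc=0x1A bytes_emitted=3
After char 5 ('W'=22): chars_in_quartet=2 acc=0x696 bytes_emitted=3
After char 6 ('Y'=24): chars_in_quartet=3 acc=0x1A598 bytes_emitted=3
After char 7 ('o'=40): chars_in_quartet=4 acc=0x696628 -> emit 69 66 28, reset; bytes_emitted=6
After char 8 ('i'=34): chars_in_quartet=1 acc=0x22 bytes_emitted=6
After char 9 ('w'=48): chars_in_quartet=2 acc=0x8B0 bytes_emitted=6
Padding '==': partial quartet acc=0x8B0 -> emit 8B; bytes_emitted=7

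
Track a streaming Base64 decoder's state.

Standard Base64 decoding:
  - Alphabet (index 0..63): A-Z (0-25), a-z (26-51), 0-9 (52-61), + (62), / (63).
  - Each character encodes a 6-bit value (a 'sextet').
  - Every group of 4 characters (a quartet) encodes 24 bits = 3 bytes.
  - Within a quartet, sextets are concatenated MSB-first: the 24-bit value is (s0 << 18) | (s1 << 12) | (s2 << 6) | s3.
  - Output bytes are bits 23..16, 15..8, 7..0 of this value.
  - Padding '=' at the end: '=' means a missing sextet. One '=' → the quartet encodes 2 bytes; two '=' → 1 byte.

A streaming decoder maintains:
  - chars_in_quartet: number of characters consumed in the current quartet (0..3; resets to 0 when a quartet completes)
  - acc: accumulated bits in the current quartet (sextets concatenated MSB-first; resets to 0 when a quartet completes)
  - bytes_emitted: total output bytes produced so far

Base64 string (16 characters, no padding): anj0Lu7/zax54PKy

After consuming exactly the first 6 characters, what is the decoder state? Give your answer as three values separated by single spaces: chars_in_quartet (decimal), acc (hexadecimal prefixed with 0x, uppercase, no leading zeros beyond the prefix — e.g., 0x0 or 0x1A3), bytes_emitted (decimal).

After char 0 ('a'=26): chars_in_quartet=1 acc=0x1A bytes_emitted=0
After char 1 ('n'=39): chars_in_quartet=2 acc=0x6A7 bytes_emitted=0
After char 2 ('j'=35): chars_in_quartet=3 acc=0x1A9E3 bytes_emitted=0
After char 3 ('0'=52): chars_in_quartet=4 acc=0x6A78F4 -> emit 6A 78 F4, reset; bytes_emitted=3
After char 4 ('L'=11): chars_in_quartet=1 acc=0xB bytes_emitted=3
After char 5 ('u'=46): chars_in_quartet=2 acc=0x2EE bytes_emitted=3

Answer: 2 0x2EE 3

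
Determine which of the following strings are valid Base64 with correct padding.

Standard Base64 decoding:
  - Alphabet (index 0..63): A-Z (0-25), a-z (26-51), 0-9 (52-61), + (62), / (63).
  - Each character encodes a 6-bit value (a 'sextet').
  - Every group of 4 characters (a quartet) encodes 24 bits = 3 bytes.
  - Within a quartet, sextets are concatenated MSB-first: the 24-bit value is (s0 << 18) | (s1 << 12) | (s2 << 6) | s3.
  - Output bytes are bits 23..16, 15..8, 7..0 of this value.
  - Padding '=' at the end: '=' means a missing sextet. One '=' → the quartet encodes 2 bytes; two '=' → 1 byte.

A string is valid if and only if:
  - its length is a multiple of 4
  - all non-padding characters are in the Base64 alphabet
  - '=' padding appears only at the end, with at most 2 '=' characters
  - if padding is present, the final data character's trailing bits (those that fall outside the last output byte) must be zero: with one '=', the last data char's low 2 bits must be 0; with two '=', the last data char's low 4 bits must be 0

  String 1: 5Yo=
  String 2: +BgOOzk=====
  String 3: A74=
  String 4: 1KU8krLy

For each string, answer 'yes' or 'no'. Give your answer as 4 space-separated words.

Answer: yes no yes yes

Derivation:
String 1: '5Yo=' → valid
String 2: '+BgOOzk=====' → invalid (5 pad chars (max 2))
String 3: 'A74=' → valid
String 4: '1KU8krLy' → valid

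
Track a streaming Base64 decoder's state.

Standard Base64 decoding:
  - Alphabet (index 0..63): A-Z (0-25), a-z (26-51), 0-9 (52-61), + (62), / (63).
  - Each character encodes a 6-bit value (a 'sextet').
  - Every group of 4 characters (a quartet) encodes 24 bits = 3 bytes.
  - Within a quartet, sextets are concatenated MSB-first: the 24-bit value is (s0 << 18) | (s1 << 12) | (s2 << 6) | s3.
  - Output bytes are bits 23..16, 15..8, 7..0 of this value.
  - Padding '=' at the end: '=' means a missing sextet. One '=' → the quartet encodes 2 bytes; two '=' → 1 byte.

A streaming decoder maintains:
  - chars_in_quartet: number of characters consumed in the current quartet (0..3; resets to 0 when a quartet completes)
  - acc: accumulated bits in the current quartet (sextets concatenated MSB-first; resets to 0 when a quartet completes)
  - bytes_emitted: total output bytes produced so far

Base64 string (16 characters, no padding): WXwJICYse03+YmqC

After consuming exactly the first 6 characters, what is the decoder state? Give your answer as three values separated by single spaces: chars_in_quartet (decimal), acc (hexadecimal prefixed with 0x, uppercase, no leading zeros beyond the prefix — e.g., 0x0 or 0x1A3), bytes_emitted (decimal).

After char 0 ('W'=22): chars_in_quartet=1 acc=0x16 bytes_emitted=0
After char 1 ('X'=23): chars_in_quartet=2 acc=0x597 bytes_emitted=0
After char 2 ('w'=48): chars_in_quartet=3 acc=0x165F0 bytes_emitted=0
After char 3 ('J'=9): chars_in_quartet=4 acc=0x597C09 -> emit 59 7C 09, reset; bytes_emitted=3
After char 4 ('I'=8): chars_in_quartet=1 acc=0x8 bytes_emitted=3
After char 5 ('C'=2): chars_in_quartet=2 acc=0x202 bytes_emitted=3

Answer: 2 0x202 3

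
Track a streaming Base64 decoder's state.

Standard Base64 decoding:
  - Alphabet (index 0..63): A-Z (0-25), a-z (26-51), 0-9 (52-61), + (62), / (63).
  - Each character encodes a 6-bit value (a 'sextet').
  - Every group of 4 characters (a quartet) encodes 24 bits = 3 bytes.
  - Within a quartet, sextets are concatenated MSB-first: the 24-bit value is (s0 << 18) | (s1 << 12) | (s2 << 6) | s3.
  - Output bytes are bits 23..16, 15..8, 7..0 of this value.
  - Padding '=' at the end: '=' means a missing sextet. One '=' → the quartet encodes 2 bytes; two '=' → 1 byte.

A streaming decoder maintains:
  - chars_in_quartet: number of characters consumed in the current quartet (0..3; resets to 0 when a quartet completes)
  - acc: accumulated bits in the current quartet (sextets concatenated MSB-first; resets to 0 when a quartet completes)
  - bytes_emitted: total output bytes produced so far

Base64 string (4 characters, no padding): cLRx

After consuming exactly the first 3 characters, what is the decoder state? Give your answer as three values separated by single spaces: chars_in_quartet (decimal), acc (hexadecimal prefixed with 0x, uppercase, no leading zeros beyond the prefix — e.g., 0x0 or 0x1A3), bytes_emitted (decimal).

Answer: 3 0x1C2D1 0

Derivation:
After char 0 ('c'=28): chars_in_quartet=1 acc=0x1C bytes_emitted=0
After char 1 ('L'=11): chars_in_quartet=2 acc=0x70B bytes_emitted=0
After char 2 ('R'=17): chars_in_quartet=3 acc=0x1C2D1 bytes_emitted=0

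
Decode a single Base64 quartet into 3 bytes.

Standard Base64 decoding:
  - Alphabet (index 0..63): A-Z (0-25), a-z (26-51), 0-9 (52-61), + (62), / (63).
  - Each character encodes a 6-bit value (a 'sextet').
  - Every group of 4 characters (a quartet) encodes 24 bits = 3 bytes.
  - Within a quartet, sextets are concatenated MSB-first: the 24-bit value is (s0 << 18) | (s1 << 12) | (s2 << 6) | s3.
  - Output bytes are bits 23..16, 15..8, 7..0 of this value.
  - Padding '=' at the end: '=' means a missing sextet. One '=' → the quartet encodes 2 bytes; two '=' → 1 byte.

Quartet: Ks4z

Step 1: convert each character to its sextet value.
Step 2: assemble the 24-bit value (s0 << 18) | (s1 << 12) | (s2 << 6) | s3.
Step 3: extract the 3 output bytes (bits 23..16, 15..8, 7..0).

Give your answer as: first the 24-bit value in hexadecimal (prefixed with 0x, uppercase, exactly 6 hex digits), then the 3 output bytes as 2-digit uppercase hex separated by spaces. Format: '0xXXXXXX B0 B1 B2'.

Sextets: K=10, s=44, 4=56, z=51
24-bit: (10<<18) | (44<<12) | (56<<6) | 51
      = 0x280000 | 0x02C000 | 0x000E00 | 0x000033
      = 0x2ACE33
Bytes: (v>>16)&0xFF=2A, (v>>8)&0xFF=CE, v&0xFF=33

Answer: 0x2ACE33 2A CE 33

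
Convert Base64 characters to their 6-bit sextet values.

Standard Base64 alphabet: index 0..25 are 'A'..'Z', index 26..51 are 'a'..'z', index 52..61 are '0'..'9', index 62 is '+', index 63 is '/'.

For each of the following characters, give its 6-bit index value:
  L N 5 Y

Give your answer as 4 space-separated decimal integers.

'L': A..Z range, ord('L') − ord('A') = 11
'N': A..Z range, ord('N') − ord('A') = 13
'5': 0..9 range, 52 + ord('5') − ord('0') = 57
'Y': A..Z range, ord('Y') − ord('A') = 24

Answer: 11 13 57 24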